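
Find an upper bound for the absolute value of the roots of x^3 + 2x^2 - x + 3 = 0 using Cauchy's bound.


Cauchy's bound: all roots r satisfy |r| <= 1 + max(|a_i/a_n|) for i = 0,...,n-1
where a_n is the leading coefficient.

Coefficients: [1, 2, -1, 3]
Leading coefficient a_n = 1
Ratios |a_i/a_n|: 2, 1, 3
Maximum ratio: 3
Cauchy's bound: |r| <= 1 + 3 = 4

Upper bound = 4


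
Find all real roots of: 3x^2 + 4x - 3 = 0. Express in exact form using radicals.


Using the quadratic formula: x = (-b ± sqrt(b^2 - 4ac)) / (2a)
Here a = 3, b = 4, c = -3
Discriminant = b^2 - 4ac = 4^2 - 4(3)(-3) = 16 + 36 = 52
Since discriminant = 52 > 0, there are two real roots.
x = (-4 ± 2*sqrt(13)) / 6
Simplifying: x = (-2 ± sqrt(13)) / 3
Numerically: x ≈ 0.5352 or x ≈ -1.8685

x = (-2 + sqrt(13)) / 3 or x = (-2 - sqrt(13)) / 3


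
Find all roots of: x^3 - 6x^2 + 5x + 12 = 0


Let p(x) = x^3 - 6x^2 + 5x + 12. By the rational root theorem (leading coefficient 1), any rational root is an integer divisor of 12: try ±1, ±2, ... in turn.
Test x = 1: value = 12 ≠ 0.
Test x = -1: value = 0 ✓, so (x + 1) is a factor.
Synthetic division by (x + 1): bring down 1; 1(-1) - 6 = -7; (-7)(-1) + 5 = 12; 12(-1) + 12 = 0 → quotient x^2 - 7x + 12, remainder 0.
Solve the quadratic x^2 - 7x + 12 = 0: discriminant = (-7)^2 - 4(1)(12) = 49 - 48 = 1.
sqrt(1) = 1, so x = (7 ± 1)/2: x = 4 or x = 3.
Collecting all roots found:

x = -1, x = 3, x = 4


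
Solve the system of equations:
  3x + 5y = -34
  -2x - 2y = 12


Using Cramer's rule:
Determinant D = (3)(-2) - (-2)(5) = -6 + 10 = 4
Dx = (-34)(-2) - (12)(5) = 68 - 60 = 8
Dy = (3)(12) - (-2)(-34) = 36 - 68 = -32
x = Dx/D = 8/4 = 2
y = Dy/D = -32/4 = -8

x = 2, y = -8


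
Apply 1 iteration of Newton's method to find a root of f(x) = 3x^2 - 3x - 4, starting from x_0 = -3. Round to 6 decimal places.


Newton's method: x_(n+1) = x_n - f(x_n)/f'(x_n)
f(x) = 3x^2 - 3x - 4
f'(x) = 6x - 3

Iteration 1:
  f(-3.000000) = 32.000000
  f'(-3.000000) = -21.000000
  x_1 = -3.000000 - (32.000000)/(-21.000000) = -1.476190

x_1 = -1.476190


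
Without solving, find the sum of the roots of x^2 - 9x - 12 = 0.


By Vieta's formulas for ax^2 + bx + c = 0:
  Sum of roots = -b/a
  Product of roots = c/a

Here a = 1, b = -9, c = -12
Sum = -(-9)/1 = 9
Product = -12/1 = -12

Sum = 9


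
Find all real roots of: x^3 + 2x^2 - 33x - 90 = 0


Let p(x) = x^3 + 2x^2 - 33x - 90. By the rational root theorem (leading coefficient 1), any rational root is an integer divisor of 90: try ±1, ±2, ... in turn.
Test x = 1: value = -120 ≠ 0.
Test x = -1: value = -56 ≠ 0.
Test x = 2: value = -140 ≠ 0.
Test x = -2: value = -24 ≠ 0.
Test x = 3: value = -144 ≠ 0.
Test x = -3: value = 0 ✓, so (x + 3) is a factor.
Synthetic division by (x + 3): bring down 1; 1(-3) + 2 = -1; (-1)(-3) - 33 = -30; (-30)(-3) - 90 = 0 → quotient x^2 - x - 30, remainder 0.
Solve the quadratic x^2 - x - 30 = 0: discriminant = (-1)^2 - 4(1)(-30) = 1 + 120 = 121.
sqrt(121) = 11, so x = (1 ± 11)/2: x = 6 or x = -5.

x = -5, x = -3, x = 6


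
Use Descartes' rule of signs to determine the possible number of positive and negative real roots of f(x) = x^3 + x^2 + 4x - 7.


Descartes' rule of signs:

For positive roots, count sign changes in f(x) = x^3 + x^2 + 4x - 7:
Signs of coefficients: +, +, +, -
Number of sign changes: 1
Possible positive real roots: 1

For negative roots, examine f(-x) = -x^3 + x^2 - 4x - 7:
Signs of coefficients: -, +, -, -
Number of sign changes: 2
Possible negative real roots: 2, 0

Positive roots: 1; Negative roots: 2 or 0


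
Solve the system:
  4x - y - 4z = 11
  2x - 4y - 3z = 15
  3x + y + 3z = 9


Using Cramer's rule. Expand each determinant along the first row.
D  = 4*[(-4)*3 - (-3)*1] - (-1)*[2*3 - (-3)*3] + (-4)*[2*1 - (-4)*3]
  = 4*(-9) - (-1)*(15) + (-4)*(14) = -77
Dx = 11*[(-4)*3 - (-3)*1] - (-1)*[15*3 - (-3)*9] + (-4)*[15*1 - (-4)*9]
  = 11*(-9) - (-1)*(72) + (-4)*(51) = -231
Dy = 4*[15*3 - (-3)*9] - 11*[2*3 - (-3)*3] + (-4)*[2*9 - 15*3]
  = 4*(72) - 11*(15) + (-4)*(-27) = 231
Dz = 4*[(-4)*9 - 15*1] - (-1)*[2*9 - 15*3] + 11*[2*1 - (-4)*3]
  = 4*(-51) - (-1)*(-27) + 11*(14) = -77
x = Dx/D = -231/-77 = 3, y = Dy/D = 231/-77 = -3, z = Dz/D = -77/-77 = 1
Check eq1: (4)(3) + (-1)(-3) + (-4)(1) = 11 = 11 ✓
Check eq2: (2)(3) + (-4)(-3) + (-3)(1) = 15 = 15 ✓
Check eq3: (3)(3) + (1)(-3) + (3)(1) = 9 = 9 ✓

x = 3, y = -3, z = 1


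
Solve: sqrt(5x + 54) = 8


Square both sides: 5x + 54 = 8^2 = 64
5x = 64 - 54 = 10
x = 2
Check: sqrt(5*2 + 54) = sqrt(64) = 8 ✓

x = 2


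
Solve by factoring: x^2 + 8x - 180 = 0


We need two numbers that multiply to -180 and add to 8.
Those numbers are -10 and 18 (since (-10) * 18 = -180 and (-10) + 18 = 8).
So x^2 + 8x - 180 = (x - 10)(x + 18) = 0
Setting each factor to zero: x = 10 or x = -18

x = -18, x = 10


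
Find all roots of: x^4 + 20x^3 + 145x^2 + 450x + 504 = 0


Let p(x) = x^4 + 20x^3 + 145x^2 + 450x + 504. By the rational root theorem (leading coefficient 1), any rational root is an integer divisor of 504: try ±1, ±2, ... in turn.
Test x = 1: value = 1120 ≠ 0.
Test x = -1: value = 180 ≠ 0.
Test x = 2: value = 2160 ≠ 0.
Test x = -2: value = 40 ≠ 0.
Test x = 3: value = 3780 ≠ 0.
Test x = -3: value = 0 ✓, so (x + 3) is a factor.
Synthetic division by (x + 3): bring down 1; 1(-3) + 20 = 17; 17(-3) + 145 = 94; 94(-3) + 450 = 168; 168(-3) + 504 = 0 → quotient x^3 + 17x^2 + 94x + 168, remainder 0.
Continue with the quotient x^3 + 17x^2 + 94x + 168 (candidates must divide 168; re-test x = -3 first in case it repeats).
Test x = -3: value = 12 ≠ 0.
Test x = 4: value = 880 ≠ 0.
Test x = -4: value = 0 ✓, so (x + 4) is a factor.
Synthetic division by (x + 4): bring down 1; 1(-4) + 17 = 13; 13(-4) + 94 = 42; 42(-4) + 168 = 0 → quotient x^2 + 13x + 42, remainder 0.
Solve the quadratic x^2 + 13x + 42 = 0: discriminant = 13^2 - 4(1)(42) = 169 - 168 = 1.
sqrt(1) = 1, so x = (-13 ± 1)/2: x = -6 or x = -7.
Collecting all roots found:

x = -7, x = -6, x = -4, x = -3


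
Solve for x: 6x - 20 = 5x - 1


Starting with: 6x - 20 = 5x - 1
Move all x terms to left: (6 - 5)x = -1 + 20
Simplify: x = 19
Divide both sides by 1: x = 19

x = 19


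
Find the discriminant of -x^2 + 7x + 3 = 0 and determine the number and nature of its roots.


For ax^2 + bx + c = 0, discriminant D = b^2 - 4ac
Here a = -1, b = 7, c = 3
D = (7)^2 - 4(-1)(3) = 49 + 12 = 61

D = 61 > 0 but not a perfect square
The equation has 2 distinct real irrational roots.

Discriminant = 61, 2 distinct real irrational roots


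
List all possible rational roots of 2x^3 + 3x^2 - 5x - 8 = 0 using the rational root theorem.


Rational root theorem: possible roots are ±p/q where:
  p divides the constant term (-8): p ∈ {1, 2, 4, 8}
  q divides the leading coefficient (2): q ∈ {1, 2}

All possible rational roots: -8, -4, -2, -1, -1/2, 1/2, 1, 2, 4, 8

-8, -4, -2, -1, -1/2, 1/2, 1, 2, 4, 8


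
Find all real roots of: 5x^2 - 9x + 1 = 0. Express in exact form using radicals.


Using the quadratic formula: x = (-b ± sqrt(b^2 - 4ac)) / (2a)
Here a = 5, b = -9, c = 1
Discriminant = b^2 - 4ac = (-9)^2 - 4(5)(1) = 81 - 20 = 61
Since discriminant = 61 > 0, there are two real roots.
x = (9 ± sqrt(61)) / 10
Numerically: x ≈ 1.6810 or x ≈ 0.1190

x = (9 + sqrt(61)) / 10 or x = (9 - sqrt(61)) / 10


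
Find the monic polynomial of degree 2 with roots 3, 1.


A monic polynomial with roots 3, 1 is:
p(x) = (x - 3)(x - 1)
After multiplying by (x - 3): x - 3
After multiplying by (x - 1): x^2 - 4x + 3

x^2 - 4x + 3


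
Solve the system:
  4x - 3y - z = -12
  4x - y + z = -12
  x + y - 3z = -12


Using Cramer's rule. Expand each determinant along the first row.
D  = 4*[(-1)*(-3) - 1*1] - (-3)*[4*(-3) - 1*1] + (-1)*[4*1 - (-1)*1]
  = 4*(2) - (-3)*(-13) + (-1)*(5) = -36
Dx = (-12)*[(-1)*(-3) - 1*1] - (-3)*[(-12)*(-3) - 1*(-12)] + (-1)*[(-12)*1 - (-1)*(-12)]
  = (-12)*(2) - (-3)*(48) + (-1)*(-24) = 144
Dy = 4*[(-12)*(-3) - 1*(-12)] - (-12)*[4*(-3) - 1*1] + (-1)*[4*(-12) - (-12)*1]
  = 4*(48) - (-12)*(-13) + (-1)*(-36) = 72
Dz = 4*[(-1)*(-12) - (-12)*1] - (-3)*[4*(-12) - (-12)*1] + (-12)*[4*1 - (-1)*1]
  = 4*(24) - (-3)*(-36) + (-12)*(5) = -72
x = Dx/D = 144/-36 = -4, y = Dy/D = 72/-36 = -2, z = Dz/D = -72/-36 = 2
Check eq1: (4)(-4) + (-3)(-2) + (-1)(2) = -12 = -12 ✓
Check eq2: (4)(-4) + (-1)(-2) + (1)(2) = -12 = -12 ✓
Check eq3: (1)(-4) + (1)(-2) + (-3)(2) = -12 = -12 ✓

x = -4, y = -2, z = 2


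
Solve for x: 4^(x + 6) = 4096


Express both sides with the same base.
4096 = 4^6
Since the bases match, equate exponents: x + 6 = 6
So x = 6 - (6) = 0

x = 0


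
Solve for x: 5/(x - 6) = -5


Multiply both sides by (x - 6): 5 = -5(x - 6)
Distribute: 5 = -5x + 30
-5x = 5 - 30 = -25
x = 5

x = 5


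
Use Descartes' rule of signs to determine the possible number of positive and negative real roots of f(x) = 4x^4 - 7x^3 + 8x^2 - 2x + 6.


Descartes' rule of signs:

For positive roots, count sign changes in f(x) = 4x^4 - 7x^3 + 8x^2 - 2x + 6:
Signs of coefficients: +, -, +, -, +
Number of sign changes: 4
Possible positive real roots: 4, 2, 0

For negative roots, examine f(-x) = 4x^4 + 7x^3 + 8x^2 + 2x + 6:
Signs of coefficients: +, +, +, +, +
Number of sign changes: 0
Possible negative real roots: 0

Positive roots: 4 or 2 or 0; Negative roots: 0


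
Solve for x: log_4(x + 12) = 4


Convert to exponential form: x + 12 = 4^4 = 256
x = 256 - 12 = 244
Check: log_4(244 + 12) = log_4(256) = log_4(256) = 4 ✓

x = 244


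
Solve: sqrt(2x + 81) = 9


Square both sides: 2x + 81 = 9^2 = 81
2x = 81 - 81 = 0
x = 0
Check: sqrt(2*0 + 81) = sqrt(81) = 9 ✓

x = 0


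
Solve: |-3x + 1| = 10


An absolute value equation |expr| = 10 gives two cases:
Case 1: -3x + 1 = 10
  -3x = 9, so x = -3
Case 2: -3x + 1 = -10
  -3x = -11, so x = 11/3

x = -3, x = 11/3


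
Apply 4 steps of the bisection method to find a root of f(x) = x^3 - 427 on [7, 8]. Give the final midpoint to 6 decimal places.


f(x) = x^3 - 427
f(7) = -84 < 0
f(8) = 85 > 0

Step 1: midpoint = (7.000000 + 8.000000)/2 = 7.500000
  f(7.500000) = -5.125000
  f(mid) < 0, so root is in [7.500000, 8.000000]

Step 2: midpoint = (7.500000 + 8.000000)/2 = 7.750000
  f(7.750000) = 38.484375
  f(mid) > 0, so root is in [7.500000, 7.750000]

Step 3: midpoint = (7.500000 + 7.750000)/2 = 7.625000
  f(7.625000) = 16.322266
  f(mid) > 0, so root is in [7.500000, 7.625000]

Step 4: midpoint = (7.500000 + 7.625000)/2 = 7.562500
  f(7.562500) = 5.510010
  f(mid) > 0, so root is in [7.500000, 7.562500]

midpoint = 7.562500


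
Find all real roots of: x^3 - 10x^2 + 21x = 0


The constant term is 0, so x = 0 is a root. Factor out x:
  x(x^2 - 10x + 21) = 0
Solve the quadratic x^2 - 10x + 21 = 0: discriminant = (-10)^2 - 4(1)(21) = 100 - 84 = 16.
sqrt(16) = 4, so x = (10 ± 4)/2: x = 7 or x = 3.

x = 0, x = 3, x = 7


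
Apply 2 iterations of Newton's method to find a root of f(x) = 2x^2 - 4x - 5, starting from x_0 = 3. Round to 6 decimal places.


Newton's method: x_(n+1) = x_n - f(x_n)/f'(x_n)
f(x) = 2x^2 - 4x - 5
f'(x) = 4x - 4

Iteration 1:
  f(3.000000) = 1.000000
  f'(3.000000) = 8.000000
  x_1 = 3.000000 - (1.000000)/(8.000000) = 2.875000

Iteration 2:
  f(2.875000) = 0.031250
  f'(2.875000) = 7.500000
  x_2 = 2.875000 - (0.031250)/(7.500000) = 2.870833

x_2 = 2.870833


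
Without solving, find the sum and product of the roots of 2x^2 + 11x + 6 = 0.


By Vieta's formulas for ax^2 + bx + c = 0:
  Sum of roots = -b/a
  Product of roots = c/a

Here a = 2, b = 11, c = 6
Sum = -(11)/2 = -11/2
Product = 6/2 = 3

Sum = -11/2, Product = 3


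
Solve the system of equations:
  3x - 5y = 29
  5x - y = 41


Using Cramer's rule:
Determinant D = (3)(-1) - (5)(-5) = -3 + 25 = 22
Dx = (29)(-1) - (41)(-5) = -29 + 205 = 176
Dy = (3)(41) - (5)(29) = 123 - 145 = -22
x = Dx/D = 176/22 = 8
y = Dy/D = -22/22 = -1

x = 8, y = -1


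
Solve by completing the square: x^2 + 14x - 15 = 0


Start: x^2 + 14x - 15 = 0
Move constant: x^2 + 14x = 15
Half of 14 is 7, squared is 49
Add 49 to both sides: x^2 + 14x + 49 = 64
(x + 7)^2 = 64
x + 7 = ±8
x = -7 + 8 = 1 or x = -7 - 8 = -15

x = -15, x = 1


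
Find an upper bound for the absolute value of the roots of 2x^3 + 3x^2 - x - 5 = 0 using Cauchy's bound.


Cauchy's bound: all roots r satisfy |r| <= 1 + max(|a_i/a_n|) for i = 0,...,n-1
where a_n is the leading coefficient.

Coefficients: [2, 3, -1, -5]
Leading coefficient a_n = 2
Ratios |a_i/a_n|: 3/2, 1/2, 5/2
Maximum ratio: 5/2
Cauchy's bound: |r| <= 1 + 5/2 = 7/2

Upper bound = 7/2


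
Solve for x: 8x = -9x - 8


Starting with: 8x = -9x - 8
Move all x terms to left: (8 + 9)x = -8 - 0
Simplify: 17x = -8
Divide both sides by 17: x = -8/17

x = -8/17


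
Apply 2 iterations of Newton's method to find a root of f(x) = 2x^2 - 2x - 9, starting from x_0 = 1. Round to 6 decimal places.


Newton's method: x_(n+1) = x_n - f(x_n)/f'(x_n)
f(x) = 2x^2 - 2x - 9
f'(x) = 4x - 2

Iteration 1:
  f(1.000000) = -9.000000
  f'(1.000000) = 2.000000
  x_1 = 1.000000 - (-9.000000)/(2.000000) = 5.500000

Iteration 2:
  f(5.500000) = 40.500000
  f'(5.500000) = 20.000000
  x_2 = 5.500000 - (40.500000)/(20.000000) = 3.475000

x_2 = 3.475000


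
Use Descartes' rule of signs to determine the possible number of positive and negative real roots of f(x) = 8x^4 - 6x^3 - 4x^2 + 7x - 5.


Descartes' rule of signs:

For positive roots, count sign changes in f(x) = 8x^4 - 6x^3 - 4x^2 + 7x - 5:
Signs of coefficients: +, -, -, +, -
Number of sign changes: 3
Possible positive real roots: 3, 1

For negative roots, examine f(-x) = 8x^4 + 6x^3 - 4x^2 - 7x - 5:
Signs of coefficients: +, +, -, -, -
Number of sign changes: 1
Possible negative real roots: 1

Positive roots: 3 or 1; Negative roots: 1


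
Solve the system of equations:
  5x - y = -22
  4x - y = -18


Using Cramer's rule:
Determinant D = (5)(-1) - (4)(-1) = -5 + 4 = -1
Dx = (-22)(-1) - (-18)(-1) = 22 - 18 = 4
Dy = (5)(-18) - (4)(-22) = -90 + 88 = -2
x = Dx/D = 4/-1 = -4
y = Dy/D = -2/-1 = 2

x = -4, y = 2


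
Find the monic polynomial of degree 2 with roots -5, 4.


A monic polynomial with roots -5, 4 is:
p(x) = (x + 5)(x - 4)
After multiplying by (x + 5): x + 5
After multiplying by (x - 4): x^2 + x - 20

x^2 + x - 20


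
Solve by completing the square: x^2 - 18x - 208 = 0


Start: x^2 - 18x - 208 = 0
Move constant: x^2 - 18x = 208
Half of -18 is -9, squared is 81
Add 81 to both sides: x^2 - 18x + 81 = 289
(x - 9)^2 = 289
x - 9 = ±17
x = 9 + 17 = 26 or x = 9 - 17 = -8

x = -8, x = 26


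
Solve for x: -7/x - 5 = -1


Subtract -5 from both sides: -7/x = 4
Multiply both sides by x: -7 = 4 * x
Divide by 4: x = -7/4

x = -7/4


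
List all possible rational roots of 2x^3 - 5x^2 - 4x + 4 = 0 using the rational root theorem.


Rational root theorem: possible roots are ±p/q where:
  p divides the constant term (4): p ∈ {1, 2, 4}
  q divides the leading coefficient (2): q ∈ {1, 2}

All possible rational roots: -4, -2, -1, -1/2, 1/2, 1, 2, 4

-4, -2, -1, -1/2, 1/2, 1, 2, 4


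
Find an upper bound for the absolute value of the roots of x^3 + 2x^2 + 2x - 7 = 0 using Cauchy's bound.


Cauchy's bound: all roots r satisfy |r| <= 1 + max(|a_i/a_n|) for i = 0,...,n-1
where a_n is the leading coefficient.

Coefficients: [1, 2, 2, -7]
Leading coefficient a_n = 1
Ratios |a_i/a_n|: 2, 2, 7
Maximum ratio: 7
Cauchy's bound: |r| <= 1 + 7 = 8

Upper bound = 8


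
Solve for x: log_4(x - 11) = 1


Convert to exponential form: x - 11 = 4^1 = 4
x = 4 + 11 = 15
Check: log_4(15 - 11) = log_4(4) = log_4(4) = 1 ✓

x = 15


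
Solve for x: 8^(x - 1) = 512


Express both sides with the same base.
512 = 8^3
Since the bases match, equate exponents: x - 1 = 3
So x = 3 - (-1) = 4

x = 4


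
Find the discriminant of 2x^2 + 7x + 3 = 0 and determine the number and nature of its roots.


For ax^2 + bx + c = 0, discriminant D = b^2 - 4ac
Here a = 2, b = 7, c = 3
D = (7)^2 - 4(2)(3) = 49 - 24 = 25

D = 25 > 0 and is a perfect square (sqrt = 5)
The equation has 2 distinct real rational roots.

Discriminant = 25, 2 distinct real rational roots


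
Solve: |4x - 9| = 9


An absolute value equation |expr| = 9 gives two cases:
Case 1: 4x - 9 = 9
  4x = 18, so x = 9/2
Case 2: 4x - 9 = -9
  4x = 0, so x = 0

x = 0, x = 9/2


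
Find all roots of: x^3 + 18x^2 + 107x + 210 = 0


Let p(x) = x^3 + 18x^2 + 107x + 210. By the rational root theorem (leading coefficient 1), any rational root is an integer divisor of 210: try ±1, ±2, ... in turn.
Test x = 1: value = 336 ≠ 0.
Test x = -1: value = 120 ≠ 0.
Test x = 2: value = 504 ≠ 0.
Test x = -2: value = 60 ≠ 0.
Test x = 3: value = 720 ≠ 0.
Test x = -3: value = 24 ≠ 0.
Test x = 5: value = 1320 ≠ 0.
Test x = -5: value = 0 ✓, so (x + 5) is a factor.
Synthetic division by (x + 5): bring down 1; 1(-5) + 18 = 13; 13(-5) + 107 = 42; 42(-5) + 210 = 0 → quotient x^2 + 13x + 42, remainder 0.
Solve the quadratic x^2 + 13x + 42 = 0: discriminant = 13^2 - 4(1)(42) = 169 - 168 = 1.
sqrt(1) = 1, so x = (-13 ± 1)/2: x = -6 or x = -7.
Collecting all roots found:

x = -7, x = -6, x = -5


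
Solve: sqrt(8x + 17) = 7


Square both sides: 8x + 17 = 7^2 = 49
8x = 49 - 17 = 32
x = 4
Check: sqrt(8*4 + 17) = sqrt(49) = 7 ✓

x = 4


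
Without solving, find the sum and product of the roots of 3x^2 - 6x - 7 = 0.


By Vieta's formulas for ax^2 + bx + c = 0:
  Sum of roots = -b/a
  Product of roots = c/a

Here a = 3, b = -6, c = -7
Sum = -(-6)/3 = 2
Product = -7/3 = -7/3

Sum = 2, Product = -7/3


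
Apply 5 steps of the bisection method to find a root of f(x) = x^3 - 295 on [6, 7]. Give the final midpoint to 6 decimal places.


f(x) = x^3 - 295
f(6) = -79 < 0
f(7) = 48 > 0

Step 1: midpoint = (6.000000 + 7.000000)/2 = 6.500000
  f(6.500000) = -20.375000
  f(mid) < 0, so root is in [6.500000, 7.000000]

Step 2: midpoint = (6.500000 + 7.000000)/2 = 6.750000
  f(6.750000) = 12.546875
  f(mid) > 0, so root is in [6.500000, 6.750000]

Step 3: midpoint = (6.500000 + 6.750000)/2 = 6.625000
  f(6.625000) = -4.224609
  f(mid) < 0, so root is in [6.625000, 6.750000]

Step 4: midpoint = (6.625000 + 6.750000)/2 = 6.687500
  f(6.687500) = 4.082764
  f(mid) > 0, so root is in [6.625000, 6.687500]

Step 5: midpoint = (6.625000 + 6.687500)/2 = 6.656250
  f(6.656250) = -0.090424
  f(mid) < 0, so root is in [6.656250, 6.687500]

midpoint = 6.656250


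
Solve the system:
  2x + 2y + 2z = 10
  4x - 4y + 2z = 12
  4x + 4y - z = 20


Using Cramer's rule. Expand each determinant along the first row.
D  = 2*[(-4)*(-1) - 2*4] - 2*[4*(-1) - 2*4] + 2*[4*4 - (-4)*4]
  = 2*(-4) - 2*(-12) + 2*(32) = 80
Dx = 10*[(-4)*(-1) - 2*4] - 2*[12*(-1) - 2*20] + 2*[12*4 - (-4)*20]
  = 10*(-4) - 2*(-52) + 2*(128) = 320
Dy = 2*[12*(-1) - 2*20] - 10*[4*(-1) - 2*4] + 2*[4*20 - 12*4]
  = 2*(-52) - 10*(-12) + 2*(32) = 80
Dz = 2*[(-4)*20 - 12*4] - 2*[4*20 - 12*4] + 10*[4*4 - (-4)*4]
  = 2*(-128) - 2*(32) + 10*(32) = 0
x = Dx/D = 320/80 = 4, y = Dy/D = 80/80 = 1, z = Dz/D = 0/80 = 0
Check eq1: (2)(4) + (2)(1) + (2)(0) = 10 = 10 ✓
Check eq2: (4)(4) + (-4)(1) + (2)(0) = 12 = 12 ✓
Check eq3: (4)(4) + (4)(1) + (-1)(0) = 20 = 20 ✓

x = 4, y = 1, z = 0


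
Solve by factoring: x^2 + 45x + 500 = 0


We need two numbers that multiply to 500 and add to 45.
Those numbers are 20 and 25 (since 20 * 25 = 500 and 20 + 25 = 45).
So x^2 + 45x + 500 = (x + 20)(x + 25) = 0
Setting each factor to zero: x = -20 or x = -25

x = -25, x = -20


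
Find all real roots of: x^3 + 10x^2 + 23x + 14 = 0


Let p(x) = x^3 + 10x^2 + 23x + 14. By the rational root theorem (leading coefficient 1), any rational root is an integer divisor of 14: try ±1, ±2, ... in turn.
Test x = 1: value = 48 ≠ 0.
Test x = -1: value = 0 ✓, so (x + 1) is a factor.
Synthetic division by (x + 1): bring down 1; 1(-1) + 10 = 9; 9(-1) + 23 = 14; 14(-1) + 14 = 0 → quotient x^2 + 9x + 14, remainder 0.
Solve the quadratic x^2 + 9x + 14 = 0: discriminant = 9^2 - 4(1)(14) = 81 - 56 = 25.
sqrt(25) = 5, so x = (-9 ± 5)/2: x = -2 or x = -7.

x = -7, x = -2, x = -1


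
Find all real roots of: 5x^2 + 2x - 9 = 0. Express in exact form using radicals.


Using the quadratic formula: x = (-b ± sqrt(b^2 - 4ac)) / (2a)
Here a = 5, b = 2, c = -9
Discriminant = b^2 - 4ac = 2^2 - 4(5)(-9) = 4 + 180 = 184
Since discriminant = 184 > 0, there are two real roots.
x = (-2 ± 2*sqrt(46)) / 10
Simplifying: x = (-1 ± sqrt(46)) / 5
Numerically: x ≈ 1.1565 or x ≈ -1.5565

x = (-1 + sqrt(46)) / 5 or x = (-1 - sqrt(46)) / 5


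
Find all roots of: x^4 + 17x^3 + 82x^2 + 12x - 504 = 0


Let p(x) = x^4 + 17x^3 + 82x^2 + 12x - 504. By the rational root theorem (leading coefficient 1), any rational root is an integer divisor of 504: try ±1, ±2, ... in turn.
Test x = 1: value = -392 ≠ 0.
Test x = -1: value = -450 ≠ 0.
Test x = 2: value = 0 ✓, so (x - 2) is a factor.
Synthetic division by (x - 2): bring down 1; 1(2) + 17 = 19; 19(2) + 82 = 120; 120(2) + 12 = 252; 252(2) - 504 = 0 → quotient x^3 + 19x^2 + 120x + 252, remainder 0.
Continue with the quotient x^3 + 19x^2 + 120x + 252 (candidates must divide 252; re-test x = 2 first in case it repeats).
Test x = 2: value = 576 ≠ 0.
Test x = -2: value = 80 ≠ 0.
Test x = 3: value = 810 ≠ 0.
Test x = -3: value = 36 ≠ 0.
Test x = 4: value = 1100 ≠ 0.
Test x = -4: value = 12 ≠ 0.
Test x = 6: value = 1872 ≠ 0.
Test x = -6: value = 0 ✓, so (x + 6) is a factor.
Synthetic division by (x + 6): bring down 1; 1(-6) + 19 = 13; 13(-6) + 120 = 42; 42(-6) + 252 = 0 → quotient x^2 + 13x + 42, remainder 0.
Solve the quadratic x^2 + 13x + 42 = 0: discriminant = 13^2 - 4(1)(42) = 169 - 168 = 1.
sqrt(1) = 1, so x = (-13 ± 1)/2: x = -6 or x = -7.
Collecting all roots found:

x = -7, x = -6 (multiplicity 2), x = 2


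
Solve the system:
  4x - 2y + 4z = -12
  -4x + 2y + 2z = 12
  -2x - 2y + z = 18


Using Cramer's rule. Expand each determinant along the first row.
D  = 4*[2*1 - 2*(-2)] - (-2)*[(-4)*1 - 2*(-2)] + 4*[(-4)*(-2) - 2*(-2)]
  = 4*(6) - (-2)*(0) + 4*(12) = 72
Dx = (-12)*[2*1 - 2*(-2)] - (-2)*[12*1 - 2*18] + 4*[12*(-2) - 2*18]
  = (-12)*(6) - (-2)*(-24) + 4*(-60) = -360
Dy = 4*[12*1 - 2*18] - (-12)*[(-4)*1 - 2*(-2)] + 4*[(-4)*18 - 12*(-2)]
  = 4*(-24) - (-12)*(0) + 4*(-48) = -288
Dz = 4*[2*18 - 12*(-2)] - (-2)*[(-4)*18 - 12*(-2)] + (-12)*[(-4)*(-2) - 2*(-2)]
  = 4*(60) - (-2)*(-48) + (-12)*(12) = 0
x = Dx/D = -360/72 = -5, y = Dy/D = -288/72 = -4, z = Dz/D = 0/72 = 0
Check eq1: (4)(-5) + (-2)(-4) + (4)(0) = -12 = -12 ✓
Check eq2: (-4)(-5) + (2)(-4) + (2)(0) = 12 = 12 ✓
Check eq3: (-2)(-5) + (-2)(-4) + (1)(0) = 18 = 18 ✓

x = -5, y = -4, z = 0


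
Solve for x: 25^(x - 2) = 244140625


Express both sides with the same base.
244140625 = 25^6
Since the bases match, equate exponents: x - 2 = 6
So x = 6 - (-2) = 8

x = 8


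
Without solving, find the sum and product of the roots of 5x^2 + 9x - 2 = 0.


By Vieta's formulas for ax^2 + bx + c = 0:
  Sum of roots = -b/a
  Product of roots = c/a

Here a = 5, b = 9, c = -2
Sum = -(9)/5 = -9/5
Product = -2/5 = -2/5

Sum = -9/5, Product = -2/5


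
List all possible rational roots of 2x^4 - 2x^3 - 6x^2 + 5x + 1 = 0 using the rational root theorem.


Rational root theorem: possible roots are ±p/q where:
  p divides the constant term (1): p ∈ {1}
  q divides the leading coefficient (2): q ∈ {1, 2}

All possible rational roots: -1, -1/2, 1/2, 1

-1, -1/2, 1/2, 1


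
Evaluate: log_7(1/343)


We need the exponent such that 7^? = 1/343
7^(-3) = 1/7^3 = 1/343
Therefore log_7(1/343) = -3

-3


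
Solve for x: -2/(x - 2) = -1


Multiply both sides by (x - 2): -2 = -1(x - 2)
Distribute: -2 = -x + 2
-x = -2 - 2 = -4
x = 4

x = 4


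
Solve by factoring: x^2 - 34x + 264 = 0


We need two numbers that multiply to 264 and add to -34.
Those numbers are -22 and -12 (since (-22) * (-12) = 264 and (-22) + (-12) = -34).
So x^2 - 34x + 264 = (x - 22)(x - 12) = 0
Setting each factor to zero: x = 22 or x = 12

x = 12, x = 22


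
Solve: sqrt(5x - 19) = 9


Square both sides: 5x - 19 = 9^2 = 81
5x = 81 + 19 = 100
x = 20
Check: sqrt(5*20 - 19) = sqrt(81) = 9 ✓

x = 20


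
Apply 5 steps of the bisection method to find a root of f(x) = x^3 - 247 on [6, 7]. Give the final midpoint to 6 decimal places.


f(x) = x^3 - 247
f(6) = -31 < 0
f(7) = 96 > 0

Step 1: midpoint = (6.000000 + 7.000000)/2 = 6.500000
  f(6.500000) = 27.625000
  f(mid) > 0, so root is in [6.000000, 6.500000]

Step 2: midpoint = (6.000000 + 6.500000)/2 = 6.250000
  f(6.250000) = -2.859375
  f(mid) < 0, so root is in [6.250000, 6.500000]

Step 3: midpoint = (6.250000 + 6.500000)/2 = 6.375000
  f(6.375000) = 12.083984
  f(mid) > 0, so root is in [6.250000, 6.375000]

Step 4: midpoint = (6.250000 + 6.375000)/2 = 6.312500
  f(6.312500) = 4.538330
  f(mid) > 0, so root is in [6.250000, 6.312500]

Step 5: midpoint = (6.250000 + 6.312500)/2 = 6.281250
  f(6.281250) = 0.821075
  f(mid) > 0, so root is in [6.250000, 6.281250]

midpoint = 6.281250


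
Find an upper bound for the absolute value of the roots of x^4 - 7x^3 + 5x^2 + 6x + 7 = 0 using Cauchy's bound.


Cauchy's bound: all roots r satisfy |r| <= 1 + max(|a_i/a_n|) for i = 0,...,n-1
where a_n is the leading coefficient.

Coefficients: [1, -7, 5, 6, 7]
Leading coefficient a_n = 1
Ratios |a_i/a_n|: 7, 5, 6, 7
Maximum ratio: 7
Cauchy's bound: |r| <= 1 + 7 = 8

Upper bound = 8


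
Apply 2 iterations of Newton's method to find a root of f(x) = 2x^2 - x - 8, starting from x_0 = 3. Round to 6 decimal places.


Newton's method: x_(n+1) = x_n - f(x_n)/f'(x_n)
f(x) = 2x^2 - x - 8
f'(x) = 4x - 1

Iteration 1:
  f(3.000000) = 7.000000
  f'(3.000000) = 11.000000
  x_1 = 3.000000 - (7.000000)/(11.000000) = 2.363636

Iteration 2:
  f(2.363636) = 0.809917
  f'(2.363636) = 8.454545
  x_2 = 2.363636 - (0.809917)/(8.454545) = 2.267840

x_2 = 2.267840


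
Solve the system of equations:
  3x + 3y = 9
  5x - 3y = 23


Using Cramer's rule:
Determinant D = (3)(-3) - (5)(3) = -9 - 15 = -24
Dx = (9)(-3) - (23)(3) = -27 - 69 = -96
Dy = (3)(23) - (5)(9) = 69 - 45 = 24
x = Dx/D = -96/-24 = 4
y = Dy/D = 24/-24 = -1

x = 4, y = -1


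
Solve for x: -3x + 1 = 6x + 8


Starting with: -3x + 1 = 6x + 8
Move all x terms to left: (-3 - 6)x = 8 - 1
Simplify: -9x = 7
Divide both sides by -9: x = -7/9

x = -7/9


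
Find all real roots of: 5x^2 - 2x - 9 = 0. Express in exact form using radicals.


Using the quadratic formula: x = (-b ± sqrt(b^2 - 4ac)) / (2a)
Here a = 5, b = -2, c = -9
Discriminant = b^2 - 4ac = (-2)^2 - 4(5)(-9) = 4 + 180 = 184
Since discriminant = 184 > 0, there are two real roots.
x = (2 ± 2*sqrt(46)) / 10
Simplifying: x = (1 ± sqrt(46)) / 5
Numerically: x ≈ 1.5565 or x ≈ -1.1565

x = (1 + sqrt(46)) / 5 or x = (1 - sqrt(46)) / 5


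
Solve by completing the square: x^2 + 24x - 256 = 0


Start: x^2 + 24x - 256 = 0
Move constant: x^2 + 24x = 256
Half of 24 is 12, squared is 144
Add 144 to both sides: x^2 + 24x + 144 = 400
(x + 12)^2 = 400
x + 12 = ±20
x = -12 + 20 = 8 or x = -12 - 20 = -32

x = -32, x = 8


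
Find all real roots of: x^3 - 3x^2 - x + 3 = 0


Let p(x) = x^3 - 3x^2 - x + 3. By the rational root theorem (leading coefficient 1), any rational root is an integer divisor of 3: try ±1, ±2, ... in turn.
Test x = 1: value = 0 ✓, so (x - 1) is a factor.
Synthetic division by (x - 1): bring down 1; 1(1) - 3 = -2; (-2)(1) - 1 = -3; (-3)(1) + 3 = 0 → quotient x^2 - 2x - 3, remainder 0.
Solve the quadratic x^2 - 2x - 3 = 0: discriminant = (-2)^2 - 4(1)(-3) = 4 + 12 = 16.
sqrt(16) = 4, so x = (2 ± 4)/2: x = 3 or x = -1.

x = -1, x = 1, x = 3


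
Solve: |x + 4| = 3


An absolute value equation |expr| = 3 gives two cases:
Case 1: x + 4 = 3
  x = -1, so x = -1
Case 2: x + 4 = -3
  x = -7, so x = -7

x = -7, x = -1


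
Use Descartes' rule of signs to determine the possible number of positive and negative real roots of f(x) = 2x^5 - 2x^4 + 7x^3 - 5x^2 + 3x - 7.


Descartes' rule of signs:

For positive roots, count sign changes in f(x) = 2x^5 - 2x^4 + 7x^3 - 5x^2 + 3x - 7:
Signs of coefficients: +, -, +, -, +, -
Number of sign changes: 5
Possible positive real roots: 5, 3, 1

For negative roots, examine f(-x) = -2x^5 - 2x^4 - 7x^3 - 5x^2 - 3x - 7:
Signs of coefficients: -, -, -, -, -, -
Number of sign changes: 0
Possible negative real roots: 0

Positive roots: 5 or 3 or 1; Negative roots: 0


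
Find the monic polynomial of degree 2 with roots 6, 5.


A monic polynomial with roots 6, 5 is:
p(x) = (x - 6)(x - 5)
After multiplying by (x - 6): x - 6
After multiplying by (x - 5): x^2 - 11x + 30

x^2 - 11x + 30


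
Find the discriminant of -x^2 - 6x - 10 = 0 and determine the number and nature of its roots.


For ax^2 + bx + c = 0, discriminant D = b^2 - 4ac
Here a = -1, b = -6, c = -10
D = (-6)^2 - 4(-1)(-10) = 36 - 40 = -4

D = -4 < 0
The equation has no real roots (2 complex conjugate roots).

Discriminant = -4, no real roots (2 complex conjugate roots)


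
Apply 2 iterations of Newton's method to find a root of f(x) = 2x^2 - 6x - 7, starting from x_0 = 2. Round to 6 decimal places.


Newton's method: x_(n+1) = x_n - f(x_n)/f'(x_n)
f(x) = 2x^2 - 6x - 7
f'(x) = 4x - 6

Iteration 1:
  f(2.000000) = -11.000000
  f'(2.000000) = 2.000000
  x_1 = 2.000000 - (-11.000000)/(2.000000) = 7.500000

Iteration 2:
  f(7.500000) = 60.500000
  f'(7.500000) = 24.000000
  x_2 = 7.500000 - (60.500000)/(24.000000) = 4.979167

x_2 = 4.979167


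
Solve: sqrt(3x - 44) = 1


Square both sides: 3x - 44 = 1^2 = 1
3x = 1 + 44 = 45
x = 15
Check: sqrt(3*15 - 44) = sqrt(1) = 1 ✓

x = 15


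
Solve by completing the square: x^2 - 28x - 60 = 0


Start: x^2 - 28x - 60 = 0
Move constant: x^2 - 28x = 60
Half of -28 is -14, squared is 196
Add 196 to both sides: x^2 - 28x + 196 = 256
(x - 14)^2 = 256
x - 14 = ±16
x = 14 + 16 = 30 or x = 14 - 16 = -2

x = -2, x = 30


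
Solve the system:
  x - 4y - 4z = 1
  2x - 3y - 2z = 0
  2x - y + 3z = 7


Using Cramer's rule. Expand each determinant along the first row.
D  = 1*[(-3)*3 - (-2)*(-1)] - (-4)*[2*3 - (-2)*2] + (-4)*[2*(-1) - (-3)*2]
  = 1*(-11) - (-4)*(10) + (-4)*(4) = 13
Dx = 1*[(-3)*3 - (-2)*(-1)] - (-4)*[0*3 - (-2)*7] + (-4)*[0*(-1) - (-3)*7]
  = 1*(-11) - (-4)*(14) + (-4)*(21) = -39
Dy = 1*[0*3 - (-2)*7] - 1*[2*3 - (-2)*2] + (-4)*[2*7 - 0*2]
  = 1*(14) - 1*(10) + (-4)*(14) = -52
Dz = 1*[(-3)*7 - 0*(-1)] - (-4)*[2*7 - 0*2] + 1*[2*(-1) - (-3)*2]
  = 1*(-21) - (-4)*(14) + 1*(4) = 39
x = Dx/D = -39/13 = -3, y = Dy/D = -52/13 = -4, z = Dz/D = 39/13 = 3
Check eq1: (1)(-3) + (-4)(-4) + (-4)(3) = 1 = 1 ✓
Check eq2: (2)(-3) + (-3)(-4) + (-2)(3) = 0 = 0 ✓
Check eq3: (2)(-3) + (-1)(-4) + (3)(3) = 7 = 7 ✓

x = -3, y = -4, z = 3


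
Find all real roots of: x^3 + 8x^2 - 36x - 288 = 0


Let p(x) = x^3 + 8x^2 - 36x - 288. By the rational root theorem (leading coefficient 1), any rational root is an integer divisor of 288: try ±1, ±2, ... in turn.
Test x = 1: value = -315 ≠ 0.
Test x = -1: value = -245 ≠ 0.
Test x = 2: value = -320 ≠ 0.
Test x = -2: value = -192 ≠ 0.
Test x = 3: value = -297 ≠ 0.
Test x = -3: value = -135 ≠ 0.
Test x = 4: value = -240 ≠ 0.
Test x = -4: value = -80 ≠ 0.
Test x = 6: value = 0 ✓, so (x - 6) is a factor.
Synthetic division by (x - 6): bring down 1; 1(6) + 8 = 14; 14(6) - 36 = 48; 48(6) - 288 = 0 → quotient x^2 + 14x + 48, remainder 0.
Solve the quadratic x^2 + 14x + 48 = 0: discriminant = 14^2 - 4(1)(48) = 196 - 192 = 4.
sqrt(4) = 2, so x = (-14 ± 2)/2: x = -6 or x = -8.

x = -8, x = -6, x = 6


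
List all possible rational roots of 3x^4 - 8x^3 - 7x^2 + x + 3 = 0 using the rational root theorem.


Rational root theorem: possible roots are ±p/q where:
  p divides the constant term (3): p ∈ {1, 3}
  q divides the leading coefficient (3): q ∈ {1, 3}

All possible rational roots: -3, -1, -1/3, 1/3, 1, 3

-3, -1, -1/3, 1/3, 1, 3


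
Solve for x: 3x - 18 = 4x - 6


Starting with: 3x - 18 = 4x - 6
Move all x terms to left: (3 - 4)x = -6 + 18
Simplify: -x = 12
Divide both sides by -1: x = -12

x = -12


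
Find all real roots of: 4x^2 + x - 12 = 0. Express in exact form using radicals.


Using the quadratic formula: x = (-b ± sqrt(b^2 - 4ac)) / (2a)
Here a = 4, b = 1, c = -12
Discriminant = b^2 - 4ac = 1^2 - 4(4)(-12) = 1 + 192 = 193
Since discriminant = 193 > 0, there are two real roots.
x = (-1 ± sqrt(193)) / 8
Numerically: x ≈ 1.6116 or x ≈ -1.8616

x = (-1 + sqrt(193)) / 8 or x = (-1 - sqrt(193)) / 8


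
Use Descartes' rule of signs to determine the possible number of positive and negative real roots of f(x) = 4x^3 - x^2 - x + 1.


Descartes' rule of signs:

For positive roots, count sign changes in f(x) = 4x^3 - x^2 - x + 1:
Signs of coefficients: +, -, -, +
Number of sign changes: 2
Possible positive real roots: 2, 0

For negative roots, examine f(-x) = -4x^3 - x^2 + x + 1:
Signs of coefficients: -, -, +, +
Number of sign changes: 1
Possible negative real roots: 1

Positive roots: 2 or 0; Negative roots: 1


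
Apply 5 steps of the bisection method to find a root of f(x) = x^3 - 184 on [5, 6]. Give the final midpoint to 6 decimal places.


f(x) = x^3 - 184
f(5) = -59 < 0
f(6) = 32 > 0

Step 1: midpoint = (5.000000 + 6.000000)/2 = 5.500000
  f(5.500000) = -17.625000
  f(mid) < 0, so root is in [5.500000, 6.000000]

Step 2: midpoint = (5.500000 + 6.000000)/2 = 5.750000
  f(5.750000) = 6.109375
  f(mid) > 0, so root is in [5.500000, 5.750000]

Step 3: midpoint = (5.500000 + 5.750000)/2 = 5.625000
  f(5.625000) = -6.021484
  f(mid) < 0, so root is in [5.625000, 5.750000]

Step 4: midpoint = (5.625000 + 5.750000)/2 = 5.687500
  f(5.687500) = -0.022705
  f(mid) < 0, so root is in [5.687500, 5.750000]

Step 5: midpoint = (5.687500 + 5.750000)/2 = 5.718750
  f(5.718750) = 3.026581
  f(mid) > 0, so root is in [5.687500, 5.718750]

midpoint = 5.718750


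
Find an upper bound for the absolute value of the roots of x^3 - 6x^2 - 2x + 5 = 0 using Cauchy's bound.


Cauchy's bound: all roots r satisfy |r| <= 1 + max(|a_i/a_n|) for i = 0,...,n-1
where a_n is the leading coefficient.

Coefficients: [1, -6, -2, 5]
Leading coefficient a_n = 1
Ratios |a_i/a_n|: 6, 2, 5
Maximum ratio: 6
Cauchy's bound: |r| <= 1 + 6 = 7

Upper bound = 7


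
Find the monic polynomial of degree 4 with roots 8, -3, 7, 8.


A monic polynomial with roots 8, -3, 7, 8 is:
p(x) = (x - 8)(x + 3)(x - 7)(x - 8)
After multiplying by (x - 8): x - 8
After multiplying by (x + 3): x^2 - 5x - 24
After multiplying by (x - 7): x^3 - 12x^2 + 11x + 168
After multiplying by (x - 8): x^4 - 20x^3 + 107x^2 + 80x - 1344

x^4 - 20x^3 + 107x^2 + 80x - 1344


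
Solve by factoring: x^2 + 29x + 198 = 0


We need two numbers that multiply to 198 and add to 29.
Those numbers are 18 and 11 (since 18 * 11 = 198 and 18 + 11 = 29).
So x^2 + 29x + 198 = (x + 18)(x + 11) = 0
Setting each factor to zero: x = -18 or x = -11

x = -18, x = -11


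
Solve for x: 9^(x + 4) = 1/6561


Express both sides with the same base.
1/6561 = 9^(-4)
Since the bases match, equate exponents: x + 4 = -4
So x = -4 - (4) = -8

x = -8


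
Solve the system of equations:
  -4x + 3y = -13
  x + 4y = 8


Using Cramer's rule:
Determinant D = (-4)(4) - (1)(3) = -16 - 3 = -19
Dx = (-13)(4) - (8)(3) = -52 - 24 = -76
Dy = (-4)(8) - (1)(-13) = -32 + 13 = -19
x = Dx/D = -76/-19 = 4
y = Dy/D = -19/-19 = 1

x = 4, y = 1


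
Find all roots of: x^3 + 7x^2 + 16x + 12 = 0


Let p(x) = x^3 + 7x^2 + 16x + 12. By the rational root theorem (leading coefficient 1), any rational root is an integer divisor of 12: try ±1, ±2, ... in turn.
Test x = 1: value = 36 ≠ 0.
Test x = -1: value = 2 ≠ 0.
Test x = 2: value = 80 ≠ 0.
Test x = -2: value = 0 ✓, so (x + 2) is a factor.
Synthetic division by (x + 2): bring down 1; 1(-2) + 7 = 5; 5(-2) + 16 = 6; 6(-2) + 12 = 0 → quotient x^2 + 5x + 6, remainder 0.
Solve the quadratic x^2 + 5x + 6 = 0: discriminant = 5^2 - 4(1)(6) = 25 - 24 = 1.
sqrt(1) = 1, so x = (-5 ± 1)/2: x = -2 or x = -3.
Collecting all roots found:

x = -3, x = -2 (multiplicity 2)


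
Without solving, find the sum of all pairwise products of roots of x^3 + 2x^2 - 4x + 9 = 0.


By Vieta's formulas for x^3 + bx^2 + cx + d = 0:
  r1 + r2 + r3 = -b/a = -2
  r1*r2 + r1*r3 + r2*r3 = c/a = -4
  r1*r2*r3 = -d/a = -9


Sum of pairwise products = -4


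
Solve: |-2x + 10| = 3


An absolute value equation |expr| = 3 gives two cases:
Case 1: -2x + 10 = 3
  -2x = -7, so x = 7/2
Case 2: -2x + 10 = -3
  -2x = -13, so x = 13/2

x = 7/2, x = 13/2


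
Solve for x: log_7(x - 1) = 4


Convert to exponential form: x - 1 = 7^4 = 2401
x = 2401 + 1 = 2402
Check: log_7(2402 - 1) = log_7(2401) = log_7(2401) = 4 ✓

x = 2402


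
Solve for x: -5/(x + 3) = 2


Multiply both sides by (x + 3): -5 = 2(x + 3)
Distribute: -5 = 2x + 6
2x = -5 - 6 = -11
x = -11/2

x = -11/2


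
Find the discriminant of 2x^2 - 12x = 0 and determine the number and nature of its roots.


For ax^2 + bx + c = 0, discriminant D = b^2 - 4ac
Here a = 2, b = -12, c = 0
D = (-12)^2 - 4(2)(0) = 144 - 0 = 144

D = 144 > 0 and is a perfect square (sqrt = 12)
The equation has 2 distinct real rational roots.

Discriminant = 144, 2 distinct real rational roots


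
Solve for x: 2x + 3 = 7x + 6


Starting with: 2x + 3 = 7x + 6
Move all x terms to left: (2 - 7)x = 6 - 3
Simplify: -5x = 3
Divide both sides by -5: x = -3/5

x = -3/5


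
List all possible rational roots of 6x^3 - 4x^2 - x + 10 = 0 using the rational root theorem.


Rational root theorem: possible roots are ±p/q where:
  p divides the constant term (10): p ∈ {1, 2, 5, 10}
  q divides the leading coefficient (6): q ∈ {1, 2, 3, 6}

All possible rational roots: -10, -5, -10/3, -5/2, -2, -5/3, -1, -5/6, -2/3, -1/2, -1/3, -1/6, 1/6, 1/3, 1/2, 2/3, 5/6, 1, 5/3, 2, 5/2, 10/3, 5, 10

-10, -5, -10/3, -5/2, -2, -5/3, -1, -5/6, -2/3, -1/2, -1/3, -1/6, 1/6, 1/3, 1/2, 2/3, 5/6, 1, 5/3, 2, 5/2, 10/3, 5, 10


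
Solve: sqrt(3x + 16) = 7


Square both sides: 3x + 16 = 7^2 = 49
3x = 49 - 16 = 33
x = 11
Check: sqrt(3*11 + 16) = sqrt(49) = 7 ✓

x = 11


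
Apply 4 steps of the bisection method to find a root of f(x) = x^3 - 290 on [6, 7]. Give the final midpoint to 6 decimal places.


f(x) = x^3 - 290
f(6) = -74 < 0
f(7) = 53 > 0

Step 1: midpoint = (6.000000 + 7.000000)/2 = 6.500000
  f(6.500000) = -15.375000
  f(mid) < 0, so root is in [6.500000, 7.000000]

Step 2: midpoint = (6.500000 + 7.000000)/2 = 6.750000
  f(6.750000) = 17.546875
  f(mid) > 0, so root is in [6.500000, 6.750000]

Step 3: midpoint = (6.500000 + 6.750000)/2 = 6.625000
  f(6.625000) = 0.775391
  f(mid) > 0, so root is in [6.500000, 6.625000]

Step 4: midpoint = (6.500000 + 6.625000)/2 = 6.562500
  f(6.562500) = -7.376709
  f(mid) < 0, so root is in [6.562500, 6.625000]

midpoint = 6.562500


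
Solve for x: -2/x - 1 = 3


Subtract -1 from both sides: -2/x = 4
Multiply both sides by x: -2 = 4 * x
Divide by 4: x = -1/2

x = -1/2


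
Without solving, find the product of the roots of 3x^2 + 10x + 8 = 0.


By Vieta's formulas for ax^2 + bx + c = 0:
  Sum of roots = -b/a
  Product of roots = c/a

Here a = 3, b = 10, c = 8
Sum = -(10)/3 = -10/3
Product = 8/3 = 8/3

Product = 8/3


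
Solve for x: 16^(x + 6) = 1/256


Express both sides with the same base.
1/256 = 16^(-2)
Since the bases match, equate exponents: x + 6 = -2
So x = -2 - (6) = -8

x = -8


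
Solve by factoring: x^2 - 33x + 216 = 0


We need two numbers that multiply to 216 and add to -33.
Those numbers are -24 and -9 (since (-24) * (-9) = 216 and (-24) + (-9) = -33).
So x^2 - 33x + 216 = (x - 24)(x - 9) = 0
Setting each factor to zero: x = 24 or x = 9

x = 9, x = 24


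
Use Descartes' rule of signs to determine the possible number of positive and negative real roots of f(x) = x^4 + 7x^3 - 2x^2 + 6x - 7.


Descartes' rule of signs:

For positive roots, count sign changes in f(x) = x^4 + 7x^3 - 2x^2 + 6x - 7:
Signs of coefficients: +, +, -, +, -
Number of sign changes: 3
Possible positive real roots: 3, 1

For negative roots, examine f(-x) = x^4 - 7x^3 - 2x^2 - 6x - 7:
Signs of coefficients: +, -, -, -, -
Number of sign changes: 1
Possible negative real roots: 1

Positive roots: 3 or 1; Negative roots: 1
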